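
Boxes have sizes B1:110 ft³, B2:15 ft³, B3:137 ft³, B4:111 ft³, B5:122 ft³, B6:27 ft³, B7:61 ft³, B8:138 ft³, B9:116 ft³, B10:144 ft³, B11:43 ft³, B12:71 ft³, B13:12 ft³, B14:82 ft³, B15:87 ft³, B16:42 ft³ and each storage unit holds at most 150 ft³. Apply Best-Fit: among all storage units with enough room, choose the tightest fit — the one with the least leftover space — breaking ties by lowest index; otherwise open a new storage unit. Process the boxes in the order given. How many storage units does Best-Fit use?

Put B1 (110 ft³) in storage unit 1; 40 ft³ remain.
Put B2 (15 ft³) in storage unit 1; 25 ft³ remain.
Put B3 (137 ft³) in storage unit 2; 13 ft³ remain.
Put B4 (111 ft³) in storage unit 3; 39 ft³ remain.
Put B5 (122 ft³) in storage unit 4; 28 ft³ remain.
Put B6 (27 ft³) in storage unit 4; 1 ft³ remain.
Put B7 (61 ft³) in storage unit 5; 89 ft³ remain.
Put B8 (138 ft³) in storage unit 6; 12 ft³ remain.
Put B9 (116 ft³) in storage unit 7; 34 ft³ remain.
Put B10 (144 ft³) in storage unit 8; 6 ft³ remain.
Put B11 (43 ft³) in storage unit 5; 46 ft³ remain.
Put B12 (71 ft³) in storage unit 9; 79 ft³ remain.
Put B13 (12 ft³) in storage unit 6; 0 ft³ remain.
Put B14 (82 ft³) in storage unit 10; 68 ft³ remain.
Put B15 (87 ft³) in storage unit 11; 63 ft³ remain.
Put B16 (42 ft³) in storage unit 5; 4 ft³ remain.
Final storage units: [110,15] [137] [111] [122,27] [61,43,42] [138,12] [116] [144] [71] [82] [87].

11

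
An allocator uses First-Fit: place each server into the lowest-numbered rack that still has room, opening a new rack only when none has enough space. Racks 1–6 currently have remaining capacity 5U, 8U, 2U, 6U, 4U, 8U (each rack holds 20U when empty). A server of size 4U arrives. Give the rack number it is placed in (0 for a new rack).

Racks with room: rack 1 (5U), rack 2 (8U), rack 4 (6U), rack 5 (4U), rack 6 (8U).
The first with room is rack 1.

1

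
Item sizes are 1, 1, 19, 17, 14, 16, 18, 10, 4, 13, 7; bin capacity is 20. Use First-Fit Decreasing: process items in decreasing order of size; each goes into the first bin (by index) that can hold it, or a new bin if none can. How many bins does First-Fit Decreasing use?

Sorted descending: 19, 18, 17, 16, 14, 13, 10, 7, 4, 1, 1.
bin 1: place 19, 1 left
bin 2: place 18, 2 left
bin 3: place 17, 3 left
bin 4: place 16, 4 left
bin 5: place 14, 6 left
bin 6: place 13, 7 left
bin 7: place 10, 10 left
bin 6: place 7, 0 left
bin 4: place 4, 0 left
bin 1: place 1, 0 left
bin 2: place 1, 1 left

7 bins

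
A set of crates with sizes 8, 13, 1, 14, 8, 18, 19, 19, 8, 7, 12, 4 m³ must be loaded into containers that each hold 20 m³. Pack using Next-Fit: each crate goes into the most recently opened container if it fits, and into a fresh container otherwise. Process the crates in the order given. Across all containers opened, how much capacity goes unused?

8 m³ → container 1 (remaining 12 m³)
13 m³ → container 2 (remaining 7 m³)
1 m³ → container 2 (remaining 6 m³)
14 m³ → container 3 (remaining 6 m³)
8 m³ → container 4 (remaining 12 m³)
18 m³ → container 5 (remaining 2 m³)
19 m³ → container 6 (remaining 1 m³)
19 m³ → container 7 (remaining 1 m³)
8 m³ → container 8 (remaining 12 m³)
7 m³ → container 8 (remaining 5 m³)
12 m³ → container 9 (remaining 8 m³)
4 m³ → container 9 (remaining 4 m³)
9 containers × 20 m³ = 180 m³; used 131 m³; unused 49 m³.

49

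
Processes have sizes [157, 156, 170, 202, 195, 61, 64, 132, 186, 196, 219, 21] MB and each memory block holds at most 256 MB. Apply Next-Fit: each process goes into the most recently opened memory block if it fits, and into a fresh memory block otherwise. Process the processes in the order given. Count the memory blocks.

9 memory blocks

157 MB → memory block 1 (remaining 99 MB)
156 MB → memory block 2 (remaining 100 MB)
170 MB → memory block 3 (remaining 86 MB)
202 MB → memory block 4 (remaining 54 MB)
195 MB → memory block 5 (remaining 61 MB)
61 MB → memory block 5 (remaining 0 MB)
64 MB → memory block 6 (remaining 192 MB)
132 MB → memory block 6 (remaining 60 MB)
186 MB → memory block 7 (remaining 70 MB)
196 MB → memory block 8 (remaining 60 MB)
219 MB → memory block 9 (remaining 37 MB)
21 MB → memory block 9 (remaining 16 MB)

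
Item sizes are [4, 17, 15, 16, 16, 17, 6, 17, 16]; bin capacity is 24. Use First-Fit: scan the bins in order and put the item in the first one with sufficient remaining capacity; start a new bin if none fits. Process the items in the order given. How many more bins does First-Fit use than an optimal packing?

First-Fit: [4,17] [15,6] [16] [16] [17] [17] [16] → 7 bins.
7 items exceed 12 (half the capacity), and no two of those can share a bin, so at least 7 bins are needed.
So 7 is already optimal.

0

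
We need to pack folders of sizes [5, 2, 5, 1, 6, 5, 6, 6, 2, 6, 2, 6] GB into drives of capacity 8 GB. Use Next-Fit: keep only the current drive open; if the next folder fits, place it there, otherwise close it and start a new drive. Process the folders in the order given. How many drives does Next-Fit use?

drive 1: place 5 GB, 3 GB left
drive 1: place 2 GB, 1 GB left
drive 2: place 5 GB, 3 GB left
drive 2: place 1 GB, 2 GB left
drive 3: place 6 GB, 2 GB left
drive 4: place 5 GB, 3 GB left
drive 5: place 6 GB, 2 GB left
drive 6: place 6 GB, 2 GB left
drive 6: place 2 GB, 0 GB left
drive 7: place 6 GB, 2 GB left
drive 7: place 2 GB, 0 GB left
drive 8: place 6 GB, 2 GB left

8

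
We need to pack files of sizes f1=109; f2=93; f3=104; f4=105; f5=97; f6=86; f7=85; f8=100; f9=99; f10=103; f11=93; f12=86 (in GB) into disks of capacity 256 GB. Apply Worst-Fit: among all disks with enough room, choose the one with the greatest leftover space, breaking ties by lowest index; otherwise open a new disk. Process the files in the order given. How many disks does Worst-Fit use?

6

Put f1 (109 GB) in disk 1; 147 GB remain.
Put f2 (93 GB) in disk 1; 54 GB remain.
Put f3 (104 GB) in disk 2; 152 GB remain.
Put f4 (105 GB) in disk 2; 47 GB remain.
Put f5 (97 GB) in disk 3; 159 GB remain.
Put f6 (86 GB) in disk 3; 73 GB remain.
Put f7 (85 GB) in disk 4; 171 GB remain.
Put f8 (100 GB) in disk 4; 71 GB remain.
Put f9 (99 GB) in disk 5; 157 GB remain.
Put f10 (103 GB) in disk 5; 54 GB remain.
Put f11 (93 GB) in disk 6; 163 GB remain.
Put f12 (86 GB) in disk 6; 77 GB remain.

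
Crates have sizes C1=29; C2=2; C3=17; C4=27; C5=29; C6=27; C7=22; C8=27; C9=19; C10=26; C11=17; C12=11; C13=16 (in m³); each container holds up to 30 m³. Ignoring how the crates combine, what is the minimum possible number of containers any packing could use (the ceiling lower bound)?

Total size = 29 + 2 + 17 + 27 + 29 + 27 + 22 + 27 + 19 + 26 + 17 + 11 + 16 = 269 m³.
⌈269 / 30⌉ = 9.

9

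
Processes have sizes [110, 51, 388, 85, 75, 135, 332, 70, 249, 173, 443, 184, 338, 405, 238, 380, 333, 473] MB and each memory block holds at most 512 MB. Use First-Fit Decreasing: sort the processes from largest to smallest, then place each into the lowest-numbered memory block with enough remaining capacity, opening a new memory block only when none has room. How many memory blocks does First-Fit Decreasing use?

10

Sorted descending: 473, 443, 405, 388, 380, 338, 333, 332, 249, 238, 184, 173, 135, 110, 85, 75, 70, 51.
473 MB → memory block 1 (remaining 39 MB)
443 MB → memory block 2 (remaining 69 MB)
405 MB → memory block 3 (remaining 107 MB)
388 MB → memory block 4 (remaining 124 MB)
380 MB → memory block 5 (remaining 132 MB)
338 MB → memory block 6 (remaining 174 MB)
333 MB → memory block 7 (remaining 179 MB)
332 MB → memory block 8 (remaining 180 MB)
249 MB → memory block 9 (remaining 263 MB)
238 MB → memory block 9 (remaining 25 MB)
184 MB → memory block 10 (remaining 328 MB)
173 MB → memory block 6 (remaining 1 MB)
135 MB → memory block 7 (remaining 44 MB)
110 MB → memory block 4 (remaining 14 MB)
85 MB → memory block 3 (remaining 22 MB)
75 MB → memory block 5 (remaining 57 MB)
70 MB → memory block 8 (remaining 110 MB)
51 MB → memory block 2 (remaining 18 MB)
Final memory blocks: [473] [443,51] [405,85] [388,110] [380,75] [338,173] [333,135] [332,70] [249,238] [184].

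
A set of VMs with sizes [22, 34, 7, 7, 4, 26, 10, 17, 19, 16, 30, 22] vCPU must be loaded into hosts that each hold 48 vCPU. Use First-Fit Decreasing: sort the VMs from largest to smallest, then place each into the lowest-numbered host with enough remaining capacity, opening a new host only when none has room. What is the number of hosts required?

5

Sorted descending: 34, 30, 26, 22, 22, 19, 17, 16, 10, 7, 7, 4.
host 1: place 34 vCPU, 14 vCPU left
host 2: place 30 vCPU, 18 vCPU left
host 3: place 26 vCPU, 22 vCPU left
host 3: place 22 vCPU, 0 vCPU left
host 4: place 22 vCPU, 26 vCPU left
host 4: place 19 vCPU, 7 vCPU left
host 2: place 17 vCPU, 1 vCPU left
host 5: place 16 vCPU, 32 vCPU left
host 1: place 10 vCPU, 4 vCPU left
host 4: place 7 vCPU, 0 vCPU left
host 5: place 7 vCPU, 25 vCPU left
host 1: place 4 vCPU, 0 vCPU left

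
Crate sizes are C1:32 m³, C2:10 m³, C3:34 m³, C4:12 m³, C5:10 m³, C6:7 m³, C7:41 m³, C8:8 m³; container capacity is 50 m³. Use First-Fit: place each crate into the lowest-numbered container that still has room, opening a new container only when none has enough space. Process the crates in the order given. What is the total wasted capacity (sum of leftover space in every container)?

container 1: place C1 (32 m³), 18 m³ left
container 1: place C2 (10 m³), 8 m³ left
container 2: place C3 (34 m³), 16 m³ left
container 2: place C4 (12 m³), 4 m³ left
container 3: place C5 (10 m³), 40 m³ left
container 1: place C6 (7 m³), 1 m³ left
container 4: place C7 (41 m³), 9 m³ left
container 3: place C8 (8 m³), 32 m³ left
4 containers × 50 m³ = 200 m³; used 154 m³; unused 46 m³.

46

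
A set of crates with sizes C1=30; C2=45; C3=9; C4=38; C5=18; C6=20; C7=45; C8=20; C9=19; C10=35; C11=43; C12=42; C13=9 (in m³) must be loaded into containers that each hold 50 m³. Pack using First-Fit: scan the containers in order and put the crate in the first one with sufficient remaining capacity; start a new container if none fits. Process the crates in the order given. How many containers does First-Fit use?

9

Put C1 (30 m³) in container 1; 20 m³ remain.
Put C2 (45 m³) in container 2; 5 m³ remain.
Put C3 (9 m³) in container 1; 11 m³ remain.
Put C4 (38 m³) in container 3; 12 m³ remain.
Put C5 (18 m³) in container 4; 32 m³ remain.
Put C6 (20 m³) in container 4; 12 m³ remain.
Put C7 (45 m³) in container 5; 5 m³ remain.
Put C8 (20 m³) in container 6; 30 m³ remain.
Put C9 (19 m³) in container 6; 11 m³ remain.
Put C10 (35 m³) in container 7; 15 m³ remain.
Put C11 (43 m³) in container 8; 7 m³ remain.
Put C12 (42 m³) in container 9; 8 m³ remain.
Put C13 (9 m³) in container 1; 2 m³ remain.
Final containers: [30,9,9] [45] [38] [18,20] [45] [20,19] [35] [43] [42].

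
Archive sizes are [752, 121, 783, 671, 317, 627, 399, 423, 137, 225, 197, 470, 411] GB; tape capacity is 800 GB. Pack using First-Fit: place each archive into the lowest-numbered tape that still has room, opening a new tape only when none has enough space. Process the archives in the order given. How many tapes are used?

tape 1: place 752 GB, 48 GB left
tape 2: place 121 GB, 679 GB left
tape 3: place 783 GB, 17 GB left
tape 2: place 671 GB, 8 GB left
tape 4: place 317 GB, 483 GB left
tape 5: place 627 GB, 173 GB left
tape 4: place 399 GB, 84 GB left
tape 6: place 423 GB, 377 GB left
tape 5: place 137 GB, 36 GB left
tape 6: place 225 GB, 152 GB left
tape 7: place 197 GB, 603 GB left
tape 7: place 470 GB, 133 GB left
tape 8: place 411 GB, 389 GB left

8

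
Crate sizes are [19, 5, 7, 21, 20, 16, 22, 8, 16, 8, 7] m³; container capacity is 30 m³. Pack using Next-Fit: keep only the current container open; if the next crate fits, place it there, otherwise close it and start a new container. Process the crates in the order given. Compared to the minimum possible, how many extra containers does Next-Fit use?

1

Next-Fit: [19,5] [7,21] [20] [16] [22,8] [16,8] [7] → 7 containers.
6 crates exceed 15 m³ (half the capacity), and no two of those can share a container, so at least 6 containers are needed.
An optimal packing achieves that bound: [22,8] [21,8] [20,7] [19,7] [16,5] [16] → 6 containers.
Excess: 7 − 6 = 1.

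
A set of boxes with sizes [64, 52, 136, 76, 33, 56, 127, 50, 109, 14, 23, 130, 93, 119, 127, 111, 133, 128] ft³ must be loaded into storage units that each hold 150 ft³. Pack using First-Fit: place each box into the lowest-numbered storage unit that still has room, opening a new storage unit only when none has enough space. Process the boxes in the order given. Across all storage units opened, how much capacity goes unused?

storage unit 1: place 64 ft³, 86 ft³ left
storage unit 1: place 52 ft³, 34 ft³ left
storage unit 2: place 136 ft³, 14 ft³ left
storage unit 3: place 76 ft³, 74 ft³ left
storage unit 1: place 33 ft³, 1 ft³ left
storage unit 3: place 56 ft³, 18 ft³ left
storage unit 4: place 127 ft³, 23 ft³ left
storage unit 5: place 50 ft³, 100 ft³ left
storage unit 6: place 109 ft³, 41 ft³ left
storage unit 2: place 14 ft³, 0 ft³ left
storage unit 4: place 23 ft³, 0 ft³ left
storage unit 7: place 130 ft³, 20 ft³ left
storage unit 5: place 93 ft³, 7 ft³ left
storage unit 8: place 119 ft³, 31 ft³ left
storage unit 9: place 127 ft³, 23 ft³ left
storage unit 10: place 111 ft³, 39 ft³ left
storage unit 11: place 133 ft³, 17 ft³ left
storage unit 12: place 128 ft³, 22 ft³ left
12 storage units × 150 ft³ = 1800 ft³; used 1581 ft³; unused 219 ft³.

219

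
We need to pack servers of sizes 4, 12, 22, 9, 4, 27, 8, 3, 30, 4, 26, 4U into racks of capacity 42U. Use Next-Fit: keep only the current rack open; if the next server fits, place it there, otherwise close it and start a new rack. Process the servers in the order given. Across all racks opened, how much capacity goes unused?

15

4U → rack 1 (remaining 38U)
12U → rack 1 (remaining 26U)
22U → rack 1 (remaining 4U)
9U → rack 2 (remaining 33U)
4U → rack 2 (remaining 29U)
27U → rack 2 (remaining 2U)
8U → rack 3 (remaining 34U)
3U → rack 3 (remaining 31U)
30U → rack 3 (remaining 1U)
4U → rack 4 (remaining 38U)
26U → rack 4 (remaining 12U)
4U → rack 4 (remaining 8U)
4 racks × 42U = 168U; used 153U; unused 15U.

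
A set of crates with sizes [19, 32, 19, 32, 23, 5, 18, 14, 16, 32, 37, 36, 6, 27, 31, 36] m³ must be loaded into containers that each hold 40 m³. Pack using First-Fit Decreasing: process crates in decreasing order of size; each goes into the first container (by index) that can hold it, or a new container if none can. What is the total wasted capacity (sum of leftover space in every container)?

Sorted descending: 37, 36, 36, 32, 32, 32, 31, 27, 23, 19, 19, 18, 16, 14, 6, 5.
Put 37 m³ in container 1; 3 m³ remain.
Put 36 m³ in container 2; 4 m³ remain.
Put 36 m³ in container 3; 4 m³ remain.
Put 32 m³ in container 4; 8 m³ remain.
Put 32 m³ in container 5; 8 m³ remain.
Put 32 m³ in container 6; 8 m³ remain.
Put 31 m³ in container 7; 9 m³ remain.
Put 27 m³ in container 8; 13 m³ remain.
Put 23 m³ in container 9; 17 m³ remain.
Put 19 m³ in container 10; 21 m³ remain.
Put 19 m³ in container 10; 2 m³ remain.
Put 18 m³ in container 11; 22 m³ remain.
Put 16 m³ in container 9; 1 m³ remain.
Put 14 m³ in container 11; 8 m³ remain.
Put 6 m³ in container 4; 2 m³ remain.
Put 5 m³ in container 5; 3 m³ remain.
11 containers × 40 m³ = 440 m³; used 383 m³; unused 57 m³.

57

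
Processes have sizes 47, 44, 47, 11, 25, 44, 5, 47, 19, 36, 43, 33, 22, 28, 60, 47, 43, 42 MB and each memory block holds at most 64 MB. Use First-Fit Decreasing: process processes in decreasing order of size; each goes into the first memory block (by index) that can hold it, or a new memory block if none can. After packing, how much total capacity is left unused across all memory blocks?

Sorted descending: 60, 47, 47, 47, 47, 44, 44, 43, 43, 42, 36, 33, 28, 25, 22, 19, 11, 5.
memory block 1: place 60 MB, 4 MB left
memory block 2: place 47 MB, 17 MB left
memory block 3: place 47 MB, 17 MB left
memory block 4: place 47 MB, 17 MB left
memory block 5: place 47 MB, 17 MB left
memory block 6: place 44 MB, 20 MB left
memory block 7: place 44 MB, 20 MB left
memory block 8: place 43 MB, 21 MB left
memory block 9: place 43 MB, 21 MB left
memory block 10: place 42 MB, 22 MB left
memory block 11: place 36 MB, 28 MB left
memory block 12: place 33 MB, 31 MB left
memory block 11: place 28 MB, 0 MB left
memory block 12: place 25 MB, 6 MB left
memory block 10: place 22 MB, 0 MB left
memory block 6: place 19 MB, 1 MB left
memory block 2: place 11 MB, 6 MB left
memory block 2: place 5 MB, 1 MB left
12 memory blocks × 64 MB = 768 MB; used 643 MB; unused 125 MB.

125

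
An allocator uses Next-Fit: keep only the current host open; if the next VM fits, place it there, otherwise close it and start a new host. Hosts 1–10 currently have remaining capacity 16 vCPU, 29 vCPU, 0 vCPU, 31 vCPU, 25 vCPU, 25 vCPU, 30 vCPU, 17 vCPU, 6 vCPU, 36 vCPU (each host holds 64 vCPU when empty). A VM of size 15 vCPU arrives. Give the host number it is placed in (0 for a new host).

10

Next-Fit only looks at host 10, which has 36 vCPU free.
15 vCPU fits there.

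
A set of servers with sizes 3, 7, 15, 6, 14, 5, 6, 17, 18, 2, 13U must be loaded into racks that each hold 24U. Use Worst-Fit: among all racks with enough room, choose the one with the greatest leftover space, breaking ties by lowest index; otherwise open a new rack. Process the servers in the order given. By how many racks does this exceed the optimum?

Worst-Fit: [3,7,6,2] [15,6] [14,5] [17] [18] [13] → 6 racks.
Total size 106U; any packing needs at least ⌈106/24⌉ = 5 racks.
An optimal packing achieves that bound: [18,6] [17,7] [15,6,3] [14,5,2] [13] → 5 racks.
Excess: 6 − 5 = 1.

1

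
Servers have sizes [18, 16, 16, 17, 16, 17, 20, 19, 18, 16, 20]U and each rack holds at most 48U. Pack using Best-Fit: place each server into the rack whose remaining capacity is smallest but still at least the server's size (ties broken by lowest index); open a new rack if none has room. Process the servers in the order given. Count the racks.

6

18U → rack 1 (remaining 30U)
16U → rack 1 (remaining 14U)
16U → rack 2 (remaining 32U)
17U → rack 2 (remaining 15U)
16U → rack 3 (remaining 32U)
17U → rack 3 (remaining 15U)
20U → rack 4 (remaining 28U)
19U → rack 4 (remaining 9U)
18U → rack 5 (remaining 30U)
16U → rack 5 (remaining 14U)
20U → rack 6 (remaining 28U)
Final racks: [18,16] [16,17] [16,17] [20,19] [18,16] [20].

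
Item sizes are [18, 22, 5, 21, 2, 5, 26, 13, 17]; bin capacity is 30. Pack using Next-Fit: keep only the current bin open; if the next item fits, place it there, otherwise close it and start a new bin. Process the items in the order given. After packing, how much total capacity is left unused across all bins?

21

bin 1: place 18, 12 left
bin 2: place 22, 8 left
bin 2: place 5, 3 left
bin 3: place 21, 9 left
bin 3: place 2, 7 left
bin 3: place 5, 2 left
bin 4: place 26, 4 left
bin 5: place 13, 17 left
bin 5: place 17, 0 left
5 bins × 30 = 150; used 129; unused 21.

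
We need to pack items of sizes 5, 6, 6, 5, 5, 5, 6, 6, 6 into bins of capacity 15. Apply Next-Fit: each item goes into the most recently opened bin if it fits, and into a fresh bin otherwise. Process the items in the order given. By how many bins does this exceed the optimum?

Next-Fit: [5,6] [6,5] [5,5] [6,6] [6] → 5 bins.
Total size 50; any packing needs at least ⌈50/15⌉ = 4 bins.
An optimal packing achieves that bound: [6,6] [6,6] [6,5] [5,5,5] → 4 bins.
Excess: 5 − 4 = 1.

1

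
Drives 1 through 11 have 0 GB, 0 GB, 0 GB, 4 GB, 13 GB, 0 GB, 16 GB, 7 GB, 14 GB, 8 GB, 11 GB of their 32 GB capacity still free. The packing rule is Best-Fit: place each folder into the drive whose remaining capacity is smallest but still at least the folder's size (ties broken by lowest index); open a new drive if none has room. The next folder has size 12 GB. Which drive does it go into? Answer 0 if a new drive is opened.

5

Drives with room: drive 5 (13 GB), drive 7 (16 GB), drive 9 (14 GB).
Tightest fit is drive 5 with 13 GB free.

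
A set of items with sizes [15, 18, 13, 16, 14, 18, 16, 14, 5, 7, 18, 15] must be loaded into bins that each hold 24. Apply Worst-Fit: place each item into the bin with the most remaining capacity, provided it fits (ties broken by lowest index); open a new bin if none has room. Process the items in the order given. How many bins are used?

10

bin 1: place 15, 9 left
bin 2: place 18, 6 left
bin 3: place 13, 11 left
bin 4: place 16, 8 left
bin 5: place 14, 10 left
bin 6: place 18, 6 left
bin 7: place 16, 8 left
bin 8: place 14, 10 left
bin 3: place 5, 6 left
bin 5: place 7, 3 left
bin 9: place 18, 6 left
bin 10: place 15, 9 left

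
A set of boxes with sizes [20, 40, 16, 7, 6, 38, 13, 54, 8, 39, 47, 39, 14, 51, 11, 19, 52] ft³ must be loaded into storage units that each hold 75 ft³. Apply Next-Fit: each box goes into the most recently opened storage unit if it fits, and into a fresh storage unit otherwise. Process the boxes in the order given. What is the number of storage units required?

storage unit 1: place 20 ft³, 55 ft³ left
storage unit 1: place 40 ft³, 15 ft³ left
storage unit 2: place 16 ft³, 59 ft³ left
storage unit 2: place 7 ft³, 52 ft³ left
storage unit 2: place 6 ft³, 46 ft³ left
storage unit 2: place 38 ft³, 8 ft³ left
storage unit 3: place 13 ft³, 62 ft³ left
storage unit 3: place 54 ft³, 8 ft³ left
storage unit 3: place 8 ft³, 0 ft³ left
storage unit 4: place 39 ft³, 36 ft³ left
storage unit 5: place 47 ft³, 28 ft³ left
storage unit 6: place 39 ft³, 36 ft³ left
storage unit 6: place 14 ft³, 22 ft³ left
storage unit 7: place 51 ft³, 24 ft³ left
storage unit 7: place 11 ft³, 13 ft³ left
storage unit 8: place 19 ft³, 56 ft³ left
storage unit 8: place 52 ft³, 4 ft³ left

8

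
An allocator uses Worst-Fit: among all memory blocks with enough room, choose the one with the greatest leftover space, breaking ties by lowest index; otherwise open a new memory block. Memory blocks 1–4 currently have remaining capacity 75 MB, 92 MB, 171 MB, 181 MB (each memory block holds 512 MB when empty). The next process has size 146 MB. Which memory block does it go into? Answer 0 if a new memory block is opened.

4

Memory blocks with room: memory block 3 (171 MB), memory block 4 (181 MB).
Most room is memory block 4 with 181 MB free.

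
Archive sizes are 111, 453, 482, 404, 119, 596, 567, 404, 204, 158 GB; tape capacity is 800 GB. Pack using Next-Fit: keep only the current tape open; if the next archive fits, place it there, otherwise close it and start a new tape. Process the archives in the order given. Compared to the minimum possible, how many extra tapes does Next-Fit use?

0

Next-Fit: [111,453] [482] [404,119] [596] [567] [404,204,158] → 6 tapes.
6 archives exceed 400 GB (half the capacity), and no two of those can share a tape, so at least 6 tapes are needed.
So 6 is already optimal.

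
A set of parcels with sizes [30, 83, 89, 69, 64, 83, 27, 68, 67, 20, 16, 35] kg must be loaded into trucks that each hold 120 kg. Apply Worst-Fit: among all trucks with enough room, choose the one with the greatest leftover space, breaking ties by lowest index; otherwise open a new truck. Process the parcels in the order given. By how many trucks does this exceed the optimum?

0

Worst-Fit: [30,83] [89] [69,35] [64,27] [83] [68,16] [67,20] → 7 trucks.
7 parcels exceed 60 kg (half the capacity), and no two of those can share a truck, so at least 7 trucks are needed.
So 7 is already optimal.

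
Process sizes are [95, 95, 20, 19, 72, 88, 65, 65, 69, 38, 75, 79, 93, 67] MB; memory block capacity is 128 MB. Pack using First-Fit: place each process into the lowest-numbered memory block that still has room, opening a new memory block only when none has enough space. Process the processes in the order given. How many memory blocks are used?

11 memory blocks

memory block 1: place 95 MB, 33 MB left
memory block 2: place 95 MB, 33 MB left
memory block 1: place 20 MB, 13 MB left
memory block 2: place 19 MB, 14 MB left
memory block 3: place 72 MB, 56 MB left
memory block 4: place 88 MB, 40 MB left
memory block 5: place 65 MB, 63 MB left
memory block 6: place 65 MB, 63 MB left
memory block 7: place 69 MB, 59 MB left
memory block 3: place 38 MB, 18 MB left
memory block 8: place 75 MB, 53 MB left
memory block 9: place 79 MB, 49 MB left
memory block 10: place 93 MB, 35 MB left
memory block 11: place 67 MB, 61 MB left
Final memory blocks: [95,20] [95,19] [72,38] [88] [65] [65] [69] [75] [79] [93] [67].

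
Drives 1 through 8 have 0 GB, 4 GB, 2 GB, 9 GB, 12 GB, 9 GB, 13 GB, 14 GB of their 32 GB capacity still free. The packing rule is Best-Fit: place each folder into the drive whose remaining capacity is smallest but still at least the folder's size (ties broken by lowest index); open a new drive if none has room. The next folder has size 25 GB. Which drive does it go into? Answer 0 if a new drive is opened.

No drive has ≥ 25 GB free, so a new drive is opened.

0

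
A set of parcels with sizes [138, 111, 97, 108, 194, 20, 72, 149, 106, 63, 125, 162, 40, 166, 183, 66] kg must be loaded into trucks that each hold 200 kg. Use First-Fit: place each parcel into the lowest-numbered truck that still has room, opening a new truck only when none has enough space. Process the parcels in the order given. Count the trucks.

11

truck 1: place 138 kg, 62 kg left
truck 2: place 111 kg, 89 kg left
truck 3: place 97 kg, 103 kg left
truck 4: place 108 kg, 92 kg left
truck 5: place 194 kg, 6 kg left
truck 1: place 20 kg, 42 kg left
truck 2: place 72 kg, 17 kg left
truck 6: place 149 kg, 51 kg left
truck 7: place 106 kg, 94 kg left
truck 3: place 63 kg, 40 kg left
truck 8: place 125 kg, 75 kg left
truck 9: place 162 kg, 38 kg left
truck 1: place 40 kg, 2 kg left
truck 10: place 166 kg, 34 kg left
truck 11: place 183 kg, 17 kg left
truck 4: place 66 kg, 26 kg left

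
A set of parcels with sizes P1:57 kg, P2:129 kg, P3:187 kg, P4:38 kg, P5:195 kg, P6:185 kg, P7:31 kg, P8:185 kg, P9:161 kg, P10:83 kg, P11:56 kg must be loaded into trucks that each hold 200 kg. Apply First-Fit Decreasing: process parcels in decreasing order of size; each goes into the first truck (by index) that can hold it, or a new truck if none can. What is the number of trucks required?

Sorted descending: 195, 187, 185, 185, 161, 129, 83, 57, 56, 38, 31.
Put 195 kg in truck 1; 5 kg remain.
Put 187 kg in truck 2; 13 kg remain.
Put 185 kg in truck 3; 15 kg remain.
Put 185 kg in truck 4; 15 kg remain.
Put 161 kg in truck 5; 39 kg remain.
Put 129 kg in truck 6; 71 kg remain.
Put 83 kg in truck 7; 117 kg remain.
Put 57 kg in truck 6; 14 kg remain.
Put 56 kg in truck 7; 61 kg remain.
Put 38 kg in truck 5; 1 kg remain.
Put 31 kg in truck 7; 30 kg remain.

7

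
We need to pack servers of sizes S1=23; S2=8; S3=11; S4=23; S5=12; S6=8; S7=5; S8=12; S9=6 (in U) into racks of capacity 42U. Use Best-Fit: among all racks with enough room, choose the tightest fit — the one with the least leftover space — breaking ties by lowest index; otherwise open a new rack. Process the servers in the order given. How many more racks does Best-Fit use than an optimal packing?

0

Best-Fit: [23,8,11] [23,12,5] [8,12,6] → 3 racks.
Total size 108U; any packing needs at least ⌈108/42⌉ = 3 racks.
So 3 is already optimal.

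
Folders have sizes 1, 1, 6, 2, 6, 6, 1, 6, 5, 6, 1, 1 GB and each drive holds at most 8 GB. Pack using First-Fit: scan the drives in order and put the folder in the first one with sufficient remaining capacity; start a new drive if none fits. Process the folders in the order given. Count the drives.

1 GB → drive 1 (remaining 7 GB)
1 GB → drive 1 (remaining 6 GB)
6 GB → drive 1 (remaining 0 GB)
2 GB → drive 2 (remaining 6 GB)
6 GB → drive 2 (remaining 0 GB)
6 GB → drive 3 (remaining 2 GB)
1 GB → drive 3 (remaining 1 GB)
6 GB → drive 4 (remaining 2 GB)
5 GB → drive 5 (remaining 3 GB)
6 GB → drive 6 (remaining 2 GB)
1 GB → drive 3 (remaining 0 GB)
1 GB → drive 4 (remaining 1 GB)

6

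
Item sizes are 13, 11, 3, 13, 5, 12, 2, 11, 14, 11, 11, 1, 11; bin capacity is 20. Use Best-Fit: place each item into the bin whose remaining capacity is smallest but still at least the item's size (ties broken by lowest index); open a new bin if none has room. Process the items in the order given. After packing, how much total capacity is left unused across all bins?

62

bin 1: place 13, 7 left
bin 2: place 11, 9 left
bin 1: place 3, 4 left
bin 3: place 13, 7 left
bin 3: place 5, 2 left
bin 4: place 12, 8 left
bin 3: place 2, 0 left
bin 5: place 11, 9 left
bin 6: place 14, 6 left
bin 7: place 11, 9 left
bin 8: place 11, 9 left
bin 1: place 1, 3 left
bin 9: place 11, 9 left
9 bins × 20 = 180; used 118; unused 62.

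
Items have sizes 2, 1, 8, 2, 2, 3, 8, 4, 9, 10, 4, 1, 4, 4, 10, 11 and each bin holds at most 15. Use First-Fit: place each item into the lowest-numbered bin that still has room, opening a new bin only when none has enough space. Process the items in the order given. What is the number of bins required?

6 bins

2 → bin 1 (remaining 13)
1 → bin 1 (remaining 12)
8 → bin 1 (remaining 4)
2 → bin 1 (remaining 2)
2 → bin 1 (remaining 0)
3 → bin 2 (remaining 12)
8 → bin 2 (remaining 4)
4 → bin 2 (remaining 0)
9 → bin 3 (remaining 6)
10 → bin 4 (remaining 5)
4 → bin 3 (remaining 2)
1 → bin 3 (remaining 1)
4 → bin 4 (remaining 1)
4 → bin 5 (remaining 11)
10 → bin 5 (remaining 1)
11 → bin 6 (remaining 4)
Final bins: [2,1,8,2,2] [3,8,4] [9,4,1] [10,4] [4,10] [11].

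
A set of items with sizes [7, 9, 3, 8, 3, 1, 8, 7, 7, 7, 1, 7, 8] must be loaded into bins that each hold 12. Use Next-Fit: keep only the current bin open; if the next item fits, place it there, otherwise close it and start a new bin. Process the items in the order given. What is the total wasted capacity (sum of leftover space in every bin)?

bin 1: place 7, 5 left
bin 2: place 9, 3 left
bin 2: place 3, 0 left
bin 3: place 8, 4 left
bin 3: place 3, 1 left
bin 3: place 1, 0 left
bin 4: place 8, 4 left
bin 5: place 7, 5 left
bin 6: place 7, 5 left
bin 7: place 7, 5 left
bin 7: place 1, 4 left
bin 8: place 7, 5 left
bin 9: place 8, 4 left
9 bins × 12 = 108; used 76; unused 32.

32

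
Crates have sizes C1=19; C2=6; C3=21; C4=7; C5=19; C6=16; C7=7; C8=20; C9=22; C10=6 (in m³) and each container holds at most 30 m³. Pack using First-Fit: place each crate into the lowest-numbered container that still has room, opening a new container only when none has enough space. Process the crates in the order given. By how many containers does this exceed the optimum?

First-Fit: [19,6] [21,7] [19,7] [16,6] [20] [22] → 6 containers.
6 crates exceed 15 m³ (half the capacity), and no two of those can share a container, so at least 6 containers are needed.
So 6 is already optimal.

0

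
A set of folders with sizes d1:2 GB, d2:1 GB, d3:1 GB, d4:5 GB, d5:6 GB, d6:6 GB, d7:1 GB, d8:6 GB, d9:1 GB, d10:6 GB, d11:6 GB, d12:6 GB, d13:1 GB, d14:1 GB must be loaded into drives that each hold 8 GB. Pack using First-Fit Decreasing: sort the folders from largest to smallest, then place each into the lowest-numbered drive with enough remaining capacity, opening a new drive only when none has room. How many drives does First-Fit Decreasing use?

Sorted descending: 6, 6, 6, 6, 6, 6, 5, 2, 1, 1, 1, 1, 1, 1.
Put 6 GB in drive 1; 2 GB remain.
Put 6 GB in drive 2; 2 GB remain.
Put 6 GB in drive 3; 2 GB remain.
Put 6 GB in drive 4; 2 GB remain.
Put 6 GB in drive 5; 2 GB remain.
Put 6 GB in drive 6; 2 GB remain.
Put 5 GB in drive 7; 3 GB remain.
Put 2 GB in drive 1; 0 GB remain.
Put 1 GB in drive 2; 1 GB remain.
Put 1 GB in drive 2; 0 GB remain.
Put 1 GB in drive 3; 1 GB remain.
Put 1 GB in drive 3; 0 GB remain.
Put 1 GB in drive 4; 1 GB remain.
Put 1 GB in drive 4; 0 GB remain.

7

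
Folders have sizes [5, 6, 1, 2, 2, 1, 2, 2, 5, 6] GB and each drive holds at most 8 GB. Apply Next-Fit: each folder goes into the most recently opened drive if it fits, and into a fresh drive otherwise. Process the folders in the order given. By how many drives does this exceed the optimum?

Next-Fit: [5] [6,1] [2,2,1,2] [2,5] [6] → 5 drives.
Total size 32 GB; any packing needs at least ⌈32/8⌉ = 4 drives.
An optimal packing achieves that bound: [6,2] [6,2] [5,2,1] [5,2,1] → 4 drives.
Excess: 5 − 4 = 1.

1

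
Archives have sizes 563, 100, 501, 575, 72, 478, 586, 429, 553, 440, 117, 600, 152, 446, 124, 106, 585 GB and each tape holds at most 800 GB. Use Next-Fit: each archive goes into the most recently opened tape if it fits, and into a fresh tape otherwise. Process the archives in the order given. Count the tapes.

563 GB → tape 1 (remaining 237 GB)
100 GB → tape 1 (remaining 137 GB)
501 GB → tape 2 (remaining 299 GB)
575 GB → tape 3 (remaining 225 GB)
72 GB → tape 3 (remaining 153 GB)
478 GB → tape 4 (remaining 322 GB)
586 GB → tape 5 (remaining 214 GB)
429 GB → tape 6 (remaining 371 GB)
553 GB → tape 7 (remaining 247 GB)
440 GB → tape 8 (remaining 360 GB)
117 GB → tape 8 (remaining 243 GB)
600 GB → tape 9 (remaining 200 GB)
152 GB → tape 9 (remaining 48 GB)
446 GB → tape 10 (remaining 354 GB)
124 GB → tape 10 (remaining 230 GB)
106 GB → tape 10 (remaining 124 GB)
585 GB → tape 11 (remaining 215 GB)

11 tapes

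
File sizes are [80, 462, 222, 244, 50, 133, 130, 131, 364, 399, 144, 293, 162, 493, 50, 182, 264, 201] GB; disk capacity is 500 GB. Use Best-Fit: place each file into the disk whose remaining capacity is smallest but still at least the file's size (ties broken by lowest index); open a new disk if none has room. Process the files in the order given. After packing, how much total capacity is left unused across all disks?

496

80 GB → disk 1 (remaining 420 GB)
462 GB → disk 2 (remaining 38 GB)
222 GB → disk 1 (remaining 198 GB)
244 GB → disk 3 (remaining 256 GB)
50 GB → disk 1 (remaining 148 GB)
133 GB → disk 1 (remaining 15 GB)
130 GB → disk 3 (remaining 126 GB)
131 GB → disk 4 (remaining 369 GB)
364 GB → disk 4 (remaining 5 GB)
399 GB → disk 5 (remaining 101 GB)
144 GB → disk 6 (remaining 356 GB)
293 GB → disk 6 (remaining 63 GB)
162 GB → disk 7 (remaining 338 GB)
493 GB → disk 8 (remaining 7 GB)
50 GB → disk 6 (remaining 13 GB)
182 GB → disk 7 (remaining 156 GB)
264 GB → disk 9 (remaining 236 GB)
201 GB → disk 9 (remaining 35 GB)
9 disks × 500 GB = 4500 GB; used 4004 GB; unused 496 GB.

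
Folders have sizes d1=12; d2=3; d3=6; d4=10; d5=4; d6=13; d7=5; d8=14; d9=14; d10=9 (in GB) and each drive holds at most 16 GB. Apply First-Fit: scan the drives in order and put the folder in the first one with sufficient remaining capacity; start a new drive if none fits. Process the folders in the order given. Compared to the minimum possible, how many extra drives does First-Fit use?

First-Fit: [12,3] [6,10] [4,5] [13] [14] [14] [9] → 7 drives.
Total size 90 GB; any packing needs at least ⌈90/16⌉ = 6 drives.
An optimal packing achieves that bound: [14] [14] [13,3] [12,4] [10,6] [9,5] → 6 drives.
Excess: 7 − 6 = 1.

1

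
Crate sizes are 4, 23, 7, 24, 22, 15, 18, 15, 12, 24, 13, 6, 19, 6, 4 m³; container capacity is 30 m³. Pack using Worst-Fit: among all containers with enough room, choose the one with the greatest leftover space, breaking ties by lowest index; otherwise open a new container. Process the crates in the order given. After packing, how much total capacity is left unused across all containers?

28

4 m³ → container 1 (remaining 26 m³)
23 m³ → container 1 (remaining 3 m³)
7 m³ → container 2 (remaining 23 m³)
24 m³ → container 3 (remaining 6 m³)
22 m³ → container 2 (remaining 1 m³)
15 m³ → container 4 (remaining 15 m³)
18 m³ → container 5 (remaining 12 m³)
15 m³ → container 4 (remaining 0 m³)
12 m³ → container 5 (remaining 0 m³)
24 m³ → container 6 (remaining 6 m³)
13 m³ → container 7 (remaining 17 m³)
6 m³ → container 7 (remaining 11 m³)
19 m³ → container 8 (remaining 11 m³)
6 m³ → container 7 (remaining 5 m³)
4 m³ → container 8 (remaining 7 m³)
8 containers × 30 m³ = 240 m³; used 212 m³; unused 28 m³.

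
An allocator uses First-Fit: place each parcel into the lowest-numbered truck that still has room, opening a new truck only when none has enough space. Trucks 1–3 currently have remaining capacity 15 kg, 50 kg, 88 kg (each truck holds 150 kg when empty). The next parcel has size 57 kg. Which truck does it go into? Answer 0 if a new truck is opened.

3

Trucks with room: truck 3 (88 kg).
The first with room is truck 3.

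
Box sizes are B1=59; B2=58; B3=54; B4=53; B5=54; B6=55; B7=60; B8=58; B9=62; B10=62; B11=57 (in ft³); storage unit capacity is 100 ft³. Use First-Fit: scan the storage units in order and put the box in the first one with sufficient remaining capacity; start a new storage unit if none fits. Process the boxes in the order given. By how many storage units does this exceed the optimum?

0

First-Fit: [59] [58] [54] [53] [54] [55] [60] [58] [62] [62] [57] → 11 storage units.
11 boxes exceed 50 ft³ (half the capacity), and no two of those can share a storage unit, so at least 11 storage units are needed.
So 11 is already optimal.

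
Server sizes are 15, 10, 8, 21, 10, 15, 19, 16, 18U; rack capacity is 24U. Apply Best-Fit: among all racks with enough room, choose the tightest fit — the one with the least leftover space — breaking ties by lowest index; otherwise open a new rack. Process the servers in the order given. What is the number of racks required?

rack 1: place 15U, 9U left
rack 2: place 10U, 14U left
rack 1: place 8U, 1U left
rack 3: place 21U, 3U left
rack 2: place 10U, 4U left
rack 4: place 15U, 9U left
rack 5: place 19U, 5U left
rack 6: place 16U, 8U left
rack 7: place 18U, 6U left
Final racks: [15,8] [10,10] [21] [15] [19] [16] [18].

7 racks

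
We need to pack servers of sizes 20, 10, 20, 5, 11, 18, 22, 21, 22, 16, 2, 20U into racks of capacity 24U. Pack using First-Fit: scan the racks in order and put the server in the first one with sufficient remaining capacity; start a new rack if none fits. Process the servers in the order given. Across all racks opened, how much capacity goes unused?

53

Put 20U in rack 1; 4U remain.
Put 10U in rack 2; 14U remain.
Put 20U in rack 3; 4U remain.
Put 5U in rack 2; 9U remain.
Put 11U in rack 4; 13U remain.
Put 18U in rack 5; 6U remain.
Put 22U in rack 6; 2U remain.
Put 21U in rack 7; 3U remain.
Put 22U in rack 8; 2U remain.
Put 16U in rack 9; 8U remain.
Put 2U in rack 1; 2U remain.
Put 20U in rack 10; 4U remain.
10 racks × 24U = 240U; used 187U; unused 53U.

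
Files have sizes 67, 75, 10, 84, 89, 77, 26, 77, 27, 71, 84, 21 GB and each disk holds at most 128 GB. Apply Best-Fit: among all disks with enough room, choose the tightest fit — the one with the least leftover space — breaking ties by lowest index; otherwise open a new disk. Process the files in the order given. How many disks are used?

8

67 GB → disk 1 (remaining 61 GB)
75 GB → disk 2 (remaining 53 GB)
10 GB → disk 2 (remaining 43 GB)
84 GB → disk 3 (remaining 44 GB)
89 GB → disk 4 (remaining 39 GB)
77 GB → disk 5 (remaining 51 GB)
26 GB → disk 4 (remaining 13 GB)
77 GB → disk 6 (remaining 51 GB)
27 GB → disk 2 (remaining 16 GB)
71 GB → disk 7 (remaining 57 GB)
84 GB → disk 8 (remaining 44 GB)
21 GB → disk 3 (remaining 23 GB)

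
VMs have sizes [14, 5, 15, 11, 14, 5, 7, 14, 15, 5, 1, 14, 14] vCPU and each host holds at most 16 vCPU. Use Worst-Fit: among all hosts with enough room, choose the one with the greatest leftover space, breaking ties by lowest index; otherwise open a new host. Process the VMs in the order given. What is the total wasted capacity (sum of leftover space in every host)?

26

Put 14 vCPU in host 1; 2 vCPU remain.
Put 5 vCPU in host 2; 11 vCPU remain.
Put 15 vCPU in host 3; 1 vCPU remain.
Put 11 vCPU in host 2; 0 vCPU remain.
Put 14 vCPU in host 4; 2 vCPU remain.
Put 5 vCPU in host 5; 11 vCPU remain.
Put 7 vCPU in host 5; 4 vCPU remain.
Put 14 vCPU in host 6; 2 vCPU remain.
Put 15 vCPU in host 7; 1 vCPU remain.
Put 5 vCPU in host 8; 11 vCPU remain.
Put 1 vCPU in host 8; 10 vCPU remain.
Put 14 vCPU in host 9; 2 vCPU remain.
Put 14 vCPU in host 10; 2 vCPU remain.
10 hosts × 16 vCPU = 160 vCPU; used 134 vCPU; unused 26 vCPU.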